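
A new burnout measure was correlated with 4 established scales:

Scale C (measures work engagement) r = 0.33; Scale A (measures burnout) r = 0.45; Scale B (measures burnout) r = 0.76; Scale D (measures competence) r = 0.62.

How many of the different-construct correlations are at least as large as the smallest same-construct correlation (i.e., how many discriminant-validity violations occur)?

1

Convergent (same construct = burnout): Scale A, Scale B.
Smallest convergent = 0.45. Discriminant values: 0.33, 0.62; count ≥ 0.45 → 1.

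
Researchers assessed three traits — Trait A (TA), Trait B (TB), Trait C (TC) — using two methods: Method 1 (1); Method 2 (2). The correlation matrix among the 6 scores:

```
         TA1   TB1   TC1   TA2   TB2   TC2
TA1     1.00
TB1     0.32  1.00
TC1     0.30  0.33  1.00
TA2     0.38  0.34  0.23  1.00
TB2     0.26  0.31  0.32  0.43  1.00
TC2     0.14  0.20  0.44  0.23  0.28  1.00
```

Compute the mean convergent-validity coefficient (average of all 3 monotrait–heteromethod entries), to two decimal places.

Convergent values: 0.38, 0.31, 0.44; mean = 1.13/3 = 0.38.

0.38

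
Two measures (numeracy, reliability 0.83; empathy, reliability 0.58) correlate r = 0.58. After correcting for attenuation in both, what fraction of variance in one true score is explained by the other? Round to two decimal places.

0.70

Disattenuated r = 0.58 / √(0.83 × 0.58) = 0.58 / 0.6938 = 0.8360.
Shared true-score variance = 0.8360² = 0.6989 ≈ 0.70.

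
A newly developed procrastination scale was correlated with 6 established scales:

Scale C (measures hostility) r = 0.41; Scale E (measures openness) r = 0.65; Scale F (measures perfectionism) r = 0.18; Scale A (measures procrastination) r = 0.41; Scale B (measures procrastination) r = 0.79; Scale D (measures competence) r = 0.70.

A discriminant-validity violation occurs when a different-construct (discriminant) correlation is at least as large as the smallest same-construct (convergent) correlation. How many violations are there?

Convergent (same construct = procrastination): Scale A, Scale B.
Smallest convergent = 0.41. Discriminant values: 0.41, 0.65, 0.18, 0.70; count ≥ 0.41 → 3.

3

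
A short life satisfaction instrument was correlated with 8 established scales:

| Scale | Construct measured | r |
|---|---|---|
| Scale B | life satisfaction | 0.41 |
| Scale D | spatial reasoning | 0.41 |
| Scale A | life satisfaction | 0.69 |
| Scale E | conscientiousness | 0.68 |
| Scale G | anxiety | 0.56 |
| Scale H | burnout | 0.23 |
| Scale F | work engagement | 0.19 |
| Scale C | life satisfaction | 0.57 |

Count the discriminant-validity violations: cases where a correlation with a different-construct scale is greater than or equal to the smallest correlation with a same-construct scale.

Convergent (same construct = life satisfaction): Scale B, Scale A, Scale C.
Smallest convergent = 0.41. Discriminant values: 0.41, 0.68, 0.56, 0.23, 0.19; count ≥ 0.41 → 3.

3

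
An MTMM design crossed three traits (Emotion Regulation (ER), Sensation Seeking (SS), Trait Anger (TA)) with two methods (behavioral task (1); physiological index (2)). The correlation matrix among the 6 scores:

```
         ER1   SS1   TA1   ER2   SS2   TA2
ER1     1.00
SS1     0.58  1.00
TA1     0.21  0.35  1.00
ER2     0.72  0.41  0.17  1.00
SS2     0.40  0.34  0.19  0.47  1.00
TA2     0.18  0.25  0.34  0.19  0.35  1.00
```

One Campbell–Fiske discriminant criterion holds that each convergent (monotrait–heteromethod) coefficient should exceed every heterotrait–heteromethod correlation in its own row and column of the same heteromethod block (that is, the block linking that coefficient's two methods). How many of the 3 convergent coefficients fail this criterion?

Convergent coefficients and their comparison sets:
ER (methods 1·2): 0.72 vs {0.40, 0.41, 0.18, 0.17} → pass.
SS (methods 1·2): 0.34 vs {0.41, 0.40, 0.25, 0.19} → fail.
TA (methods 1·2): 0.34 vs {0.17, 0.18, 0.19, 0.25} → pass.
1 of 3 fail.

1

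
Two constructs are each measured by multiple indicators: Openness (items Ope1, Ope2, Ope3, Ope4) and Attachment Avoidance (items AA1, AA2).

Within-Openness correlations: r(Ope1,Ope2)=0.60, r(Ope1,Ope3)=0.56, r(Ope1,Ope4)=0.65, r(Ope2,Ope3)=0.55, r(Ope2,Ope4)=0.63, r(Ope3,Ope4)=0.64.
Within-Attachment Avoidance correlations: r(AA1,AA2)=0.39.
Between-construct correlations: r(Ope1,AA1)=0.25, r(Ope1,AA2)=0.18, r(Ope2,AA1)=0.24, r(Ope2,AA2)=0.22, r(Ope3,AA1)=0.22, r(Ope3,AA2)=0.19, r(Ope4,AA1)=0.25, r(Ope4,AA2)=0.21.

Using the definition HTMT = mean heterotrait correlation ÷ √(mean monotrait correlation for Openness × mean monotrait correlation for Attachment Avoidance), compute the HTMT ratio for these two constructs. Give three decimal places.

0.453

Mean between = 1.76/8 = 0.2200.
Mean within-Ope = 3.63/6 = 0.6050; mean within-AA = 0.39/1 = 0.3900.
Geometric mean = √(0.6050 × 0.3900) = 0.4857.
HTMT = 0.2200 / 0.4857 = 0.453.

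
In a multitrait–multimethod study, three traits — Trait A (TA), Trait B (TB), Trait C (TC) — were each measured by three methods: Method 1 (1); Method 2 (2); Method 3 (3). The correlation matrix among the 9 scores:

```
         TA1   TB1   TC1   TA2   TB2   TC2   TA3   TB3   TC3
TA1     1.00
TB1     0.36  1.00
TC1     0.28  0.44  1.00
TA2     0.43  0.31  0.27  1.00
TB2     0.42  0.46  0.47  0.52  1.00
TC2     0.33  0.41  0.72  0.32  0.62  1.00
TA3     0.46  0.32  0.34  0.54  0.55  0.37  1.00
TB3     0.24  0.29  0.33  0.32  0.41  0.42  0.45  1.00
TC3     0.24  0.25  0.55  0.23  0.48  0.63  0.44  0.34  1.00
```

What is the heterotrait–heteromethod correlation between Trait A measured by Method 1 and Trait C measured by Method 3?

Different traits and methods: r(TA1, TC3) = 0.24.

0.24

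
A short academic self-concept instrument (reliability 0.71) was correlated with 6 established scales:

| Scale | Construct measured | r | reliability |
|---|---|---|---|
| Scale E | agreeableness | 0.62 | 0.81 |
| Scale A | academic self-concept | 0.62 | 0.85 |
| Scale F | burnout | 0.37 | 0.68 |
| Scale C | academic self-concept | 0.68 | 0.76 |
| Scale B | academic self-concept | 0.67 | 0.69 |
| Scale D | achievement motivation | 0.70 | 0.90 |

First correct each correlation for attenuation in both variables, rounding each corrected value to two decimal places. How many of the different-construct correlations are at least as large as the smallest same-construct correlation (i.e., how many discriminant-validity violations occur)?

2

Disattenuated r (r / √(r_scale · r_new)):
  Scale E (disc): 0.62 / √(0.81·0.71) = 0.82
  Scale A (conv): 0.62 / √(0.85·0.71) = 0.80
  Scale F (disc): 0.37 / √(0.68·0.71) = 0.53
  Scale C (conv): 0.68 / √(0.76·0.71) = 0.93
  Scale B (conv): 0.67 / √(0.69·0.71) = 0.96
  Scale D (disc): 0.70 / √(0.90·0.71) = 0.88
Smallest convergent = 0.80. Discriminant values: 0.82, 0.53, 0.88; count ≥ 0.80 → 2.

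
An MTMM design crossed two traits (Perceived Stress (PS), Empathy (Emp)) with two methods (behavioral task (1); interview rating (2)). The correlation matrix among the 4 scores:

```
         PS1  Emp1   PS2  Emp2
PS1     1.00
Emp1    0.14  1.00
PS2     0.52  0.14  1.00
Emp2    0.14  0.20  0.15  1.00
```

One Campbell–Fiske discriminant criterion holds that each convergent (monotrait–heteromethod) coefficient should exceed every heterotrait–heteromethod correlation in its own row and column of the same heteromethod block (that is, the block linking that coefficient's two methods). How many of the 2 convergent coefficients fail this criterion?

Convergent coefficients and their comparison sets:
PS (methods 1·2): 0.52 vs {0.14, 0.14} → pass.
Emp (methods 1·2): 0.20 vs {0.14, 0.14} → pass.
0 of 2 fail.

0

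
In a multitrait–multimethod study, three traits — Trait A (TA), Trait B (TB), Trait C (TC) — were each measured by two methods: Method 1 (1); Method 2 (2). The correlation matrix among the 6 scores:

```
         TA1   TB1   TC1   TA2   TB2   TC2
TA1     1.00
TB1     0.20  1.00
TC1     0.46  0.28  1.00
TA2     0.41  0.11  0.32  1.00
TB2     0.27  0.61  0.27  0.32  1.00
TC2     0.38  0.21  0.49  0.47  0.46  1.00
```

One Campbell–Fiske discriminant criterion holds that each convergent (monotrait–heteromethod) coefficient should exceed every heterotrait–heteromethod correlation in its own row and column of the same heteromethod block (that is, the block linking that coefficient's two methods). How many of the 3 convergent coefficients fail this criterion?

Checking each validity diagonal entry against its comparison values:
TA (methods 1·2): 0.41 vs {0.27, 0.11, 0.38, 0.32} → pass.
TB (methods 1·2): 0.61 vs {0.11, 0.27, 0.21, 0.27} → pass.
TC (methods 1·2): 0.49 vs {0.32, 0.38, 0.27, 0.21} → pass.
0 of 3 fail.

0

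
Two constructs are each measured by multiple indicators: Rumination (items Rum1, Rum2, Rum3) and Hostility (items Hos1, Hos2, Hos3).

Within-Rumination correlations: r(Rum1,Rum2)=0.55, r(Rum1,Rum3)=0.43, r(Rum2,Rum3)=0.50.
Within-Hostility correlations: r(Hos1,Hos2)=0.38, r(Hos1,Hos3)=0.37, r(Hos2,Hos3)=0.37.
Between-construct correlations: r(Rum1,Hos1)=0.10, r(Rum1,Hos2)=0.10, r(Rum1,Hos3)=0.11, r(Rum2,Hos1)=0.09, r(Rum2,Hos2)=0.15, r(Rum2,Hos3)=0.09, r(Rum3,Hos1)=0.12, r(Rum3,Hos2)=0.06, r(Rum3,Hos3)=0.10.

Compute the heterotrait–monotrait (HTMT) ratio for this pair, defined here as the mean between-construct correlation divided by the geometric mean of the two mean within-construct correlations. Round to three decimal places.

0.238

Mean between = 0.92/9 = 0.1022.
Mean within-Rum = 1.48/3 = 0.4933; mean within-Hos = 1.12/3 = 0.3733.
Geometric mean = √(0.4933 × 0.3733) = 0.4291.
HTMT = 0.1022 / 0.4291 = 0.238.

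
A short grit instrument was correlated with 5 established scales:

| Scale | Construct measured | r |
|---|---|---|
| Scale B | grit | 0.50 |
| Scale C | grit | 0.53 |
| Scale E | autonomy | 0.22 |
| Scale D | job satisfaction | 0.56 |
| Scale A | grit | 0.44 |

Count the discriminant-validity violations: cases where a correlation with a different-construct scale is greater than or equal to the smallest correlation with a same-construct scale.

1

Convergent (same construct = grit): Scale B, Scale C, Scale A.
Smallest convergent = 0.44. Discriminant values: 0.22, 0.56; count ≥ 0.44 → 1.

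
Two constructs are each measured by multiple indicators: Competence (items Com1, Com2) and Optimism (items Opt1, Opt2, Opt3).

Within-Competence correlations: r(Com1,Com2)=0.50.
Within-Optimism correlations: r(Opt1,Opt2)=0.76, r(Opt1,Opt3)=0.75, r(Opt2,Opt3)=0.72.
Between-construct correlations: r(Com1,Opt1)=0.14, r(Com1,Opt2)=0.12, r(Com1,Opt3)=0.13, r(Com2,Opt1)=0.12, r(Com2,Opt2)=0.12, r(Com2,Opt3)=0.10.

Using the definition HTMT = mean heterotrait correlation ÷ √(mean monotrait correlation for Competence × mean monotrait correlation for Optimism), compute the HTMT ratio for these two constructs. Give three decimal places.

Between-construct mean = 0.73/6 = 0.1217.
Mean within-Com = 0.50/1 = 0.5000; mean within-Opt = 2.23/3 = 0.7433.
Geometric mean = √(0.5000 × 0.7433) = 0.6096.
HTMT = 0.1217 / 0.6096 = 0.200.

0.200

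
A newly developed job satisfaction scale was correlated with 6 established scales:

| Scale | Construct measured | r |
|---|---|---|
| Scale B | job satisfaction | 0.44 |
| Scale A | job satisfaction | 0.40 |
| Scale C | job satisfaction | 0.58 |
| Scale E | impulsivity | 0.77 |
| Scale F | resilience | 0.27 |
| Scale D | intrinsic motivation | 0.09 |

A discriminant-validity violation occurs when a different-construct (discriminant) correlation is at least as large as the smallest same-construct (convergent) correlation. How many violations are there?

Convergent (same construct = job satisfaction): Scale B, Scale A, Scale C.
Smallest convergent = 0.40. Discriminant values: 0.77, 0.27, 0.09; count ≥ 0.40 → 1.

1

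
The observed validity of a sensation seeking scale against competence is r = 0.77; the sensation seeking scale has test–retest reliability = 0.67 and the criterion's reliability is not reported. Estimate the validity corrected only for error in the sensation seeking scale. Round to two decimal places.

Single correction: r_c = r_obs / √r_xx = 0.77 / √0.67 = 0.77 / 0.8185 ≈ 0.94.

0.94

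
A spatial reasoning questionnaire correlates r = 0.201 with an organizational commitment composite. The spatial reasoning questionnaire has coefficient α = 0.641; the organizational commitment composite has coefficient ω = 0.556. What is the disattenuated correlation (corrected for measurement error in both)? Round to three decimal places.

0.337

r_true = r_obs / √(r_xx · r_yy) = 0.201 / √(0.641 × 0.556) = 0.201 / √0.356396 = 0.201 / 0.5970 ≈ 0.337.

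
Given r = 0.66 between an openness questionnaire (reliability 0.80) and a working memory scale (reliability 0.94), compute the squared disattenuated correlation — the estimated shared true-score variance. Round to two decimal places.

0.58

Disattenuated r = 0.66 / √(0.80 × 0.94) = 0.66 / 0.8672 = 0.7611.
Shared true-score variance = 0.7611² = 0.5793 ≈ 0.58.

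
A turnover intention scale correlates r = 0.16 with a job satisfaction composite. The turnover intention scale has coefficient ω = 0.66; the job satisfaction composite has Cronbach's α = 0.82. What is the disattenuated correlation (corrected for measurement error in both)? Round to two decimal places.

0.22

r_true = r_obs / √(r_xx · r_yy) = 0.16 / √(0.66 × 0.82) = 0.16 / √0.5412 = 0.16 / 0.7357 ≈ 0.22.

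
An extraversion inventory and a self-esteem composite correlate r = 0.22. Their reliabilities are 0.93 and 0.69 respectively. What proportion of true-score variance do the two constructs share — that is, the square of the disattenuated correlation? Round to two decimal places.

Disattenuated r = 0.22 / √(0.93 × 0.69) = 0.22 / 0.8011 = 0.2746.
Shared true-score variance = 0.2746² = 0.0754 ≈ 0.08.

0.08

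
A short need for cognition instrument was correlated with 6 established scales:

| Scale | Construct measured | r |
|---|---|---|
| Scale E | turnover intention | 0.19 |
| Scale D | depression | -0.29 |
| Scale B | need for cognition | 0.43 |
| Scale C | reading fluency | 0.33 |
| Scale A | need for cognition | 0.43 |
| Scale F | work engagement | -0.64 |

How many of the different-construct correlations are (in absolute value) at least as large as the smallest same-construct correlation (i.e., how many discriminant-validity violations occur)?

Convergent (same construct = need for cognition): Scale B, Scale A.
Smallest convergent = 0.43. Discriminant |r|: 0.19, 0.29, 0.33, 0.64; count ≥ 0.43 → 1.

1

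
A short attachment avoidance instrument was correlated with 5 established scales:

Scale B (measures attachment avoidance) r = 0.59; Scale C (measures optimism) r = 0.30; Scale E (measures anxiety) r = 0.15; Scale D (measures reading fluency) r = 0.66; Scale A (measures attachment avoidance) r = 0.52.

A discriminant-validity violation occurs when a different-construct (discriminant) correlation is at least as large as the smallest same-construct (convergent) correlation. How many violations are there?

1

Convergent (same construct = attachment avoidance): Scale B, Scale A.
Smallest convergent = 0.52. Discriminant values: 0.30, 0.15, 0.66; count ≥ 0.52 → 1.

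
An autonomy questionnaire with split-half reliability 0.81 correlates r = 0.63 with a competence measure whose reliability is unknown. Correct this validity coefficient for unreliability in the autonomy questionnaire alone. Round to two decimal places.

0.70

Single correction: r_c = r_obs / √r_xx = 0.63 / √0.81 = 0.63 / 0.9000 ≈ 0.70.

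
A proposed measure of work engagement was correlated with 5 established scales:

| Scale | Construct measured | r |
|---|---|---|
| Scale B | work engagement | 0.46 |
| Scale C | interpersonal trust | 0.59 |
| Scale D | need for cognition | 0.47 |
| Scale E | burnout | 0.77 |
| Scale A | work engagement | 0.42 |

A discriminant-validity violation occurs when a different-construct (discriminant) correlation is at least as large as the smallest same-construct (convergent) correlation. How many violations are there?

Convergent (same construct = work engagement): Scale B, Scale A.
Smallest convergent = 0.42. Discriminant values: 0.59, 0.47, 0.77; count ≥ 0.42 → 3.

3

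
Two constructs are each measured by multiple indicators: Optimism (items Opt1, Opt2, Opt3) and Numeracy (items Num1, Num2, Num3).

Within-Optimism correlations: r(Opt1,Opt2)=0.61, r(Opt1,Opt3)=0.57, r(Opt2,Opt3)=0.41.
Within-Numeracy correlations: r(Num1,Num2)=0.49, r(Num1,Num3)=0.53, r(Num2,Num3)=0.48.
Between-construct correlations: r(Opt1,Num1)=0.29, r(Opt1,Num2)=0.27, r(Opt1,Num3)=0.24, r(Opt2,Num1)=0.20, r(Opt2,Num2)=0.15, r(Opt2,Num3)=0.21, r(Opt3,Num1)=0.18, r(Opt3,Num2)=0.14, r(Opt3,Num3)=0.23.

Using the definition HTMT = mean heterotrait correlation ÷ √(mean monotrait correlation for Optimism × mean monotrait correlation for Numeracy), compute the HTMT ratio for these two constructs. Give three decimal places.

0.412

Mean heterotrait r = 1.91/9 = 0.2122.
Mean within-Opt = 1.59/3 = 0.5300; mean within-Num = 1.50/3 = 0.5000.
Geometric mean = √(0.5300 × 0.5000) = 0.5148.
HTMT = 0.2122 / 0.5148 = 0.412.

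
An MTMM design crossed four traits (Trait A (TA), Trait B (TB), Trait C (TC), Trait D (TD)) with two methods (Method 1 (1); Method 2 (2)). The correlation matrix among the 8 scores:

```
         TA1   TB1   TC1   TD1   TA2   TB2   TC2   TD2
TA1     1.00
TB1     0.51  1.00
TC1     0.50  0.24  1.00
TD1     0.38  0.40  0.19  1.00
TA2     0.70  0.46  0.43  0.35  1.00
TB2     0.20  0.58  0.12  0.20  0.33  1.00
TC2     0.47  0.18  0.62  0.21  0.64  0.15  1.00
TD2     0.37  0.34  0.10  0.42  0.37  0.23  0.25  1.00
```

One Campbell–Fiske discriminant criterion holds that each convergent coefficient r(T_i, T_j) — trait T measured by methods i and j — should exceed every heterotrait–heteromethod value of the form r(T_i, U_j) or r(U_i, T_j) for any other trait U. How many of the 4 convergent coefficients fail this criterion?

Convergent coefficients and their comparison sets:
TA (methods 1·2): 0.70 vs {0.20, 0.46, 0.47, 0.43, 0.37, 0.35} → pass.
TB (methods 1·2): 0.58 vs {0.46, 0.20, 0.18, 0.12, 0.34, 0.20} → pass.
TC (methods 1·2): 0.62 vs {0.43, 0.47, 0.12, 0.18, 0.10, 0.21} → pass.
TD (methods 1·2): 0.42 vs {0.35, 0.37, 0.20, 0.34, 0.21, 0.10} → pass.
0 of 4 fail.

0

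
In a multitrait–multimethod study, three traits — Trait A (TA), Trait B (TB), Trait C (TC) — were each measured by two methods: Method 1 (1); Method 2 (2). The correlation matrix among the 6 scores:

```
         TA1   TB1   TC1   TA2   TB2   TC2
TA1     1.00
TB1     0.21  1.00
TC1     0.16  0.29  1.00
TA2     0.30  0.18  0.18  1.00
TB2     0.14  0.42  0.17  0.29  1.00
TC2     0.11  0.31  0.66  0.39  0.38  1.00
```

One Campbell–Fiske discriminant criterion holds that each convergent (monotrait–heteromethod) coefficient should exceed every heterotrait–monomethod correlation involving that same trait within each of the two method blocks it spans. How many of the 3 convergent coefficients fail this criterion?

1

Convergent coefficients and their comparison sets:
TA (methods 1·2): 0.30 vs {0.21, 0.29, 0.16, 0.39} → fail.
TB (methods 1·2): 0.42 vs {0.21, 0.29, 0.29, 0.38} → pass.
TC (methods 1·2): 0.66 vs {0.16, 0.39, 0.29, 0.38} → pass.
1 of 3 fail.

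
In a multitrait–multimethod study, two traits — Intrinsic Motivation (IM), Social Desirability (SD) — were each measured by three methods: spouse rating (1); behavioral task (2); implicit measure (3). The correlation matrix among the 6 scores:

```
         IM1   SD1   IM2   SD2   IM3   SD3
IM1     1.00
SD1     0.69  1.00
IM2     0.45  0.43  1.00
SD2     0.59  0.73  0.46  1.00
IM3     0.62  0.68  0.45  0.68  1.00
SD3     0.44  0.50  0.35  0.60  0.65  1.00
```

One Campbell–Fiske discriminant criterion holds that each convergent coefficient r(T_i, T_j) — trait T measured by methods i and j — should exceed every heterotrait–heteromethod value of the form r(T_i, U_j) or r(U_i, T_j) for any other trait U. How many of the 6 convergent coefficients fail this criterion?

Checking each validity diagonal entry against its comparison values:
IM (methods 1·2): 0.45 vs {0.59, 0.43} → fail.
IM (methods 1·3): 0.62 vs {0.44, 0.68} → fail.
IM (methods 2·3): 0.45 vs {0.35, 0.68} → fail.
SD (methods 1·2): 0.73 vs {0.43, 0.59} → pass.
SD (methods 1·3): 0.50 vs {0.68, 0.44} → fail.
SD (methods 2·3): 0.60 vs {0.68, 0.35} → fail.
5 of 6 fail.

5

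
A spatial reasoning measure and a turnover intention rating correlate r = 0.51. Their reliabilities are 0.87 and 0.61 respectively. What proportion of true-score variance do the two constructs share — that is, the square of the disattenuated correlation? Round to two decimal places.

0.49

Disattenuated r = 0.51 / √(0.87 × 0.61) = 0.51 / 0.7285 = 0.7001.
Shared true-score variance = 0.7001² = 0.4901 ≈ 0.49.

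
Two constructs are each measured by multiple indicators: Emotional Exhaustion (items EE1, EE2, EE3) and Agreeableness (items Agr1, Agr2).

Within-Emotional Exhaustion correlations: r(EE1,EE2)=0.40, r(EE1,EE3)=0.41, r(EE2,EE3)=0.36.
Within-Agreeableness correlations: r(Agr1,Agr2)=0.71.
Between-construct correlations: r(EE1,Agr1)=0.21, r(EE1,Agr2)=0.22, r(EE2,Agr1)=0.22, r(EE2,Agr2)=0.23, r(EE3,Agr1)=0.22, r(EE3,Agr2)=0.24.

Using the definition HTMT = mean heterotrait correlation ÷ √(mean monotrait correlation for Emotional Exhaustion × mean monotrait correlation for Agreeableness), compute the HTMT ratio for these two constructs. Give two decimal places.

Mean between = 1.34/6 = 0.2233.
Mean within-EE = 1.17/3 = 0.3900; mean within-Agr = 0.71/1 = 0.7100.
Geometric mean = √(0.3900 × 0.7100) = 0.5262.
HTMT = 0.2233 / 0.5262 = 0.42.

0.42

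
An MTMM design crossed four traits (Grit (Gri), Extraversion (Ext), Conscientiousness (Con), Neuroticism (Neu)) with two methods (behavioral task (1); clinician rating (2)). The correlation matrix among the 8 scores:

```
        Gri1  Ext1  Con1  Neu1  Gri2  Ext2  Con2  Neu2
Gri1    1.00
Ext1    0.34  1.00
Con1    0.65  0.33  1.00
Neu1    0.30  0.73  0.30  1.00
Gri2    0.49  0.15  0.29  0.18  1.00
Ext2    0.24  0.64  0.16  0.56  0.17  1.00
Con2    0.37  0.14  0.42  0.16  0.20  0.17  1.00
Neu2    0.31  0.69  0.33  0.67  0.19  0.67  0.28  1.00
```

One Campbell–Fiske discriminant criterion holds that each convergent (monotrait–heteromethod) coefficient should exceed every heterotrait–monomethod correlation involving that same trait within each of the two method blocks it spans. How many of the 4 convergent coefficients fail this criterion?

Convergent coefficients and their comparison sets:
Gri (methods 1·2): 0.49 vs {0.34, 0.17, 0.65, 0.20, 0.30, 0.19} → fail.
Ext (methods 1·2): 0.64 vs {0.34, 0.17, 0.33, 0.17, 0.73, 0.67} → fail.
Con (methods 1·2): 0.42 vs {0.65, 0.20, 0.33, 0.17, 0.30, 0.28} → fail.
Neu (methods 1·2): 0.67 vs {0.30, 0.19, 0.73, 0.67, 0.30, 0.28} → fail.
4 of 4 fail.

4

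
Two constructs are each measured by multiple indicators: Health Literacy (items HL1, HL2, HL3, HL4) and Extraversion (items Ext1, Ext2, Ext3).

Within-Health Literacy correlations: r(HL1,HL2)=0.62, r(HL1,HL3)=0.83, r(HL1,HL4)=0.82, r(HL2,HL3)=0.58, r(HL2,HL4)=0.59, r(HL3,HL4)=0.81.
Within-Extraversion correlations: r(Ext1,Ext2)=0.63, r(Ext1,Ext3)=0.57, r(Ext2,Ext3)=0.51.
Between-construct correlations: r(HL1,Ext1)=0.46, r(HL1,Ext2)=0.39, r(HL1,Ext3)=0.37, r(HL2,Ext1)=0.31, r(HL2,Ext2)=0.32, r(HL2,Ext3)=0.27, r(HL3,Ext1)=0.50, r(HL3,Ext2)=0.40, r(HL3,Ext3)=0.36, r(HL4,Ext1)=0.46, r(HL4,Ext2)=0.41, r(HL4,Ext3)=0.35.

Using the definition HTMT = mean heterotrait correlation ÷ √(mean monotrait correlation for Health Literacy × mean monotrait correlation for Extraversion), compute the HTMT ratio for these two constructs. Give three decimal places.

Mean heterotrait r = 4.60/12 = 0.3833.
Mean within-HL = 4.25/6 = 0.7083; mean within-Ext = 1.71/3 = 0.5700.
Geometric mean = √(0.7083 × 0.5700) = 0.6354.
HTMT = 0.3833 / 0.6354 = 0.603.

0.603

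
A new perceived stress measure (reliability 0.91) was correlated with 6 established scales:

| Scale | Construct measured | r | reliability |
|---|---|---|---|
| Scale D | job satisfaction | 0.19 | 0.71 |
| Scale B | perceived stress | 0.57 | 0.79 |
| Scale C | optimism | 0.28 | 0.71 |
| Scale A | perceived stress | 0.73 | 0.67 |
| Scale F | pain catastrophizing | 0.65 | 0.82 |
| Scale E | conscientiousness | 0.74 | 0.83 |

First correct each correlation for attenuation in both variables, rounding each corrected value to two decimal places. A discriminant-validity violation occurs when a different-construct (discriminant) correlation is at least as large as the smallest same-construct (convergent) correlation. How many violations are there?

2

Disattenuated r (r / √(r_scale · r_new)):
  Scale D (disc): 0.19 / √(0.71·0.91) = 0.24
  Scale B (conv): 0.57 / √(0.79·0.91) = 0.67
  Scale C (disc): 0.28 / √(0.71·0.91) = 0.35
  Scale A (conv): 0.73 / √(0.67·0.91) = 0.93
  Scale F (disc): 0.65 / √(0.82·0.91) = 0.75
  Scale E (disc): 0.74 / √(0.83·0.91) = 0.85
Smallest convergent = 0.67. Discriminant values: 0.24, 0.35, 0.75, 0.85; count ≥ 0.67 → 2.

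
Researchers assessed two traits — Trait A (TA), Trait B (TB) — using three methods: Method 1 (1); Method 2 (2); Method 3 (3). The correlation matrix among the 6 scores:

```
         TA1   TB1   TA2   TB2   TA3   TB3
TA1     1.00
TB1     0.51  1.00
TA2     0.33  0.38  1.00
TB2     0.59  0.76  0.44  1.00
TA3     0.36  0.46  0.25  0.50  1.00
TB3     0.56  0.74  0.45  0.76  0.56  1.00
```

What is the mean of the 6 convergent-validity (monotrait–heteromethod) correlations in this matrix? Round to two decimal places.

Convergent values: 0.33, 0.36, 0.25, 0.76, 0.74, 0.76; mean = 3.20/6 = 0.53.

0.53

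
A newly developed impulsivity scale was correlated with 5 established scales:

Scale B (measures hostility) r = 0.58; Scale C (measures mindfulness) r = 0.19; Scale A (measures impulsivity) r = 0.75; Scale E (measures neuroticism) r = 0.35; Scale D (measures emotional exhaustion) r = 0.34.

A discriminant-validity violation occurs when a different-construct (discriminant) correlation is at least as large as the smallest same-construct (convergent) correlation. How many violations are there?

Convergent (same construct = impulsivity): Scale A.
Smallest convergent = 0.75. Discriminant values: 0.58, 0.19, 0.35, 0.34; count ≥ 0.75 → 0.

0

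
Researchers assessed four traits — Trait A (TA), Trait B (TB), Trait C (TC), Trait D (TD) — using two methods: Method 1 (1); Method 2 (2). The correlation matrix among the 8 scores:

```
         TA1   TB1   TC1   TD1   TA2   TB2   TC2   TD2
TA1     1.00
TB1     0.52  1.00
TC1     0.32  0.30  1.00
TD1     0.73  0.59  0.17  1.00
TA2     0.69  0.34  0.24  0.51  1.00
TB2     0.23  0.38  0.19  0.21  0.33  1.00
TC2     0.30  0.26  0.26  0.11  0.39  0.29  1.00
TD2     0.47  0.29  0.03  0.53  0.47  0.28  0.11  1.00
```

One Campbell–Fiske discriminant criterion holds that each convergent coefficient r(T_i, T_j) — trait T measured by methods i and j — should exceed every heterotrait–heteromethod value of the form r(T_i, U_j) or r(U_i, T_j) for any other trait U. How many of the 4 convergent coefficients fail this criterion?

Convergent coefficients and their comparison sets:
TA (methods 1·2): 0.69 vs {0.23, 0.34, 0.30, 0.24, 0.47, 0.51} → pass.
TB (methods 1·2): 0.38 vs {0.34, 0.23, 0.26, 0.19, 0.29, 0.21} → pass.
TC (methods 1·2): 0.26 vs {0.24, 0.30, 0.19, 0.26, 0.03, 0.11} → fail.
TD (methods 1·2): 0.53 vs {0.51, 0.47, 0.21, 0.29, 0.11, 0.03} → pass.
1 of 4 fail.

1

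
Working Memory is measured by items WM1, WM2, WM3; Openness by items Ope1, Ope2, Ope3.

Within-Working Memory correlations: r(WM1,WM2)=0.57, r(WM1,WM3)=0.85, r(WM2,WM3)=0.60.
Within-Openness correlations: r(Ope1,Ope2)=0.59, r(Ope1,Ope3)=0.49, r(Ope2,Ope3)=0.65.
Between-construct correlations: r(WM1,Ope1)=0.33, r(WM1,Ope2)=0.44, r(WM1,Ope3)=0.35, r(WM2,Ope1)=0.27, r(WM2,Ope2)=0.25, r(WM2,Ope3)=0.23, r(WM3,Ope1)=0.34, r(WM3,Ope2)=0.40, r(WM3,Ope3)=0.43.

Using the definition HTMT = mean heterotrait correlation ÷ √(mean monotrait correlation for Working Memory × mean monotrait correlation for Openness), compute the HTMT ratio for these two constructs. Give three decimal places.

Between-construct mean = 3.04/9 = 0.3378.
Mean within-WM = 2.02/3 = 0.6733; mean within-Ope = 1.73/3 = 0.5767.
Geometric mean = √(0.6733 × 0.5767) = 0.6231.
HTMT = 0.3378 / 0.6231 = 0.542.

0.542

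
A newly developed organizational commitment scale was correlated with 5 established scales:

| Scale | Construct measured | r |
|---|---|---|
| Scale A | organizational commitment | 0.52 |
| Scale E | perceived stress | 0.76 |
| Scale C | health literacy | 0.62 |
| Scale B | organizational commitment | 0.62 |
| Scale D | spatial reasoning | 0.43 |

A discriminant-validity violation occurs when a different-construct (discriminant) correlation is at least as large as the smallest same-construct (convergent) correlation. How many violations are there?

2

Convergent (same construct = organizational commitment): Scale A, Scale B.
Smallest convergent = 0.52. Discriminant values: 0.76, 0.62, 0.43; count ≥ 0.52 → 2.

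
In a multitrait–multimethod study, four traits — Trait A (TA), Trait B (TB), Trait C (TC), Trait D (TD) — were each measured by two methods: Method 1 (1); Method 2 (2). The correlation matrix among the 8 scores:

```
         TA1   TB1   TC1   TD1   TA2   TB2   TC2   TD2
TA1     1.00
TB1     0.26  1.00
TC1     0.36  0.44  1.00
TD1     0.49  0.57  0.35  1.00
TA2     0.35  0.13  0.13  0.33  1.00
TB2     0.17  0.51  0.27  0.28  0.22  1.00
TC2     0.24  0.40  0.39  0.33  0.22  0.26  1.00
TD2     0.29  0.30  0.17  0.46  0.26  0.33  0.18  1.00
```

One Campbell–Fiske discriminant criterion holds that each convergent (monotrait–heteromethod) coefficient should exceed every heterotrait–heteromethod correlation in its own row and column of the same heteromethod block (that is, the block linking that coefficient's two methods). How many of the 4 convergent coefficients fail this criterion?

Checking each validity diagonal entry against its comparison values:
TA (methods 1·2): 0.35 vs {0.17, 0.13, 0.24, 0.13, 0.29, 0.33} → pass.
TB (methods 1·2): 0.51 vs {0.13, 0.17, 0.40, 0.27, 0.30, 0.28} → pass.
TC (methods 1·2): 0.39 vs {0.13, 0.24, 0.27, 0.40, 0.17, 0.33} → fail.
TD (methods 1·2): 0.46 vs {0.33, 0.29, 0.28, 0.30, 0.33, 0.17} → pass.
1 of 4 fail.

1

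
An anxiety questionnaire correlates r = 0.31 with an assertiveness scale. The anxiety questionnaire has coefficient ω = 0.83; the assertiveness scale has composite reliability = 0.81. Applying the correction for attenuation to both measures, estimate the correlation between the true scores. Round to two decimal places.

r_true = r_obs / √(r_xx · r_yy) = 0.31 / √(0.83 × 0.81) = 0.31 / √0.6723 = 0.31 / 0.8199 ≈ 0.38.

0.38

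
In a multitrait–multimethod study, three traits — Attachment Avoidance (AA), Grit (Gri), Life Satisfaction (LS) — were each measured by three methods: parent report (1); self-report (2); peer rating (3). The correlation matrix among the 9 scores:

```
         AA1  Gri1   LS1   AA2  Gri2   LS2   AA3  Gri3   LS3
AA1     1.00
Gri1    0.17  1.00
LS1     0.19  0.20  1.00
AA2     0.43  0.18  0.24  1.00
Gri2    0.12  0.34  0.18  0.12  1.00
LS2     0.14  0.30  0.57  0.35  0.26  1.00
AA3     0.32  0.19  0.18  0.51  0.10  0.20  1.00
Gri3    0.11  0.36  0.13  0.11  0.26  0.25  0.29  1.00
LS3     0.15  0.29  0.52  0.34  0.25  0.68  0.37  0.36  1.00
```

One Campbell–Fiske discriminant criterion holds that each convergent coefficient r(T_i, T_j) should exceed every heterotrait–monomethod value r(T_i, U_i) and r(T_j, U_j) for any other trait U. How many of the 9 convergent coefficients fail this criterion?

Each convergent coefficient versus the relevant comparison correlations:
AA (methods 1·2): 0.43 vs {0.17, 0.12, 0.19, 0.35} → pass.
AA (methods 1·3): 0.32 vs {0.17, 0.29, 0.19, 0.37} → fail.
AA (methods 2·3): 0.51 vs {0.12, 0.29, 0.35, 0.37} → pass.
Gri (methods 1·2): 0.34 vs {0.17, 0.12, 0.20, 0.26} → pass.
Gri (methods 1·3): 0.36 vs {0.17, 0.29, 0.20, 0.36} → fail.
Gri (methods 2·3): 0.26 vs {0.12, 0.29, 0.26, 0.36} → fail.
LS (methods 1·2): 0.57 vs {0.19, 0.35, 0.20, 0.26} → pass.
LS (methods 1·3): 0.52 vs {0.19, 0.37, 0.20, 0.36} → pass.
LS (methods 2·3): 0.68 vs {0.35, 0.37, 0.26, 0.36} → pass.
3 of 9 fail.

3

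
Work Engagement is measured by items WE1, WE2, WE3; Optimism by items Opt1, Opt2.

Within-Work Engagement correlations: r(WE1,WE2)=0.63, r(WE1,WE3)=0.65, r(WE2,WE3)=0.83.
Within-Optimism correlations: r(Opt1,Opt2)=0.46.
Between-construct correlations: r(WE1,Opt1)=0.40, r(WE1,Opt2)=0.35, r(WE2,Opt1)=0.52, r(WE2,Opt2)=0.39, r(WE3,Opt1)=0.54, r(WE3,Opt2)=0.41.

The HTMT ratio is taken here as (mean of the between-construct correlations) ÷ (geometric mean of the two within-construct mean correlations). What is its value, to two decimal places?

0.76

Mean between = 2.61/6 = 0.4350.
Mean within-WE = 2.11/3 = 0.7033; mean within-Opt = 0.46/1 = 0.4600.
Geometric mean = √(0.7033 × 0.4600) = 0.5688.
HTMT = 0.4350 / 0.5688 = 0.76.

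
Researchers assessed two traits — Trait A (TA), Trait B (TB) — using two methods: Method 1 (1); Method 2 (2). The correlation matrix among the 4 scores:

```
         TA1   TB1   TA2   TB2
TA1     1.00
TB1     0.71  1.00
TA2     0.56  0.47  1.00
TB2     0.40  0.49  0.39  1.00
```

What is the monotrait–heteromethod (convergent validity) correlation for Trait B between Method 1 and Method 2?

0.49

Same trait (TB), different methods: r(TB1, TB2) = 0.49.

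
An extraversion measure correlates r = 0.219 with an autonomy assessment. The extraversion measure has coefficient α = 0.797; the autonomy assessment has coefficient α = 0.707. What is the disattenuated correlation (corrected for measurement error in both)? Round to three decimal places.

r_true = r_obs / √(r_xx · r_yy) = 0.219 / √(0.797 × 0.707) = 0.219 / √0.563479 = 0.219 / 0.7507 ≈ 0.292.

0.292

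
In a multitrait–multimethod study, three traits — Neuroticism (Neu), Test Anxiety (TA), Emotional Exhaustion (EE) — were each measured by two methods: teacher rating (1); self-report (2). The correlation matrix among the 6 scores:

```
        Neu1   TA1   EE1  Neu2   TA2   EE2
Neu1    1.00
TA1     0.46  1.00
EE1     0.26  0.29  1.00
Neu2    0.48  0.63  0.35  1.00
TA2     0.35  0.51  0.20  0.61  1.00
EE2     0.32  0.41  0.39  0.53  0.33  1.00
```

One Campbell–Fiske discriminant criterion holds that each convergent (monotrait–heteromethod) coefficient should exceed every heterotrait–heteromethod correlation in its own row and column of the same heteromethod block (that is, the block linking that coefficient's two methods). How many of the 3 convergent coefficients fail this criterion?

Checking each validity diagonal entry against its comparison values:
Neu (methods 1·2): 0.48 vs {0.35, 0.63, 0.32, 0.35} → fail.
TA (methods 1·2): 0.51 vs {0.63, 0.35, 0.41, 0.20} → fail.
EE (methods 1·2): 0.39 vs {0.35, 0.32, 0.20, 0.41} → fail.
3 of 3 fail.

3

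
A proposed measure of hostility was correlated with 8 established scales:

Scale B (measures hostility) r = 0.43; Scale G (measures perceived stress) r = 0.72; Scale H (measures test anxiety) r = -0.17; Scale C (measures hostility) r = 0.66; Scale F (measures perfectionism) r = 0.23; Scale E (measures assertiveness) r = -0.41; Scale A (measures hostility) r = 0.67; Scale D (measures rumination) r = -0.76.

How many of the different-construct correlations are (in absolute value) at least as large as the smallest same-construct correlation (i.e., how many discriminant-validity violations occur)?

2

Convergent (same construct = hostility): Scale B, Scale C, Scale A.
Smallest convergent = 0.43. Discriminant |r|: 0.72, 0.17, 0.23, 0.41, 0.76; count ≥ 0.43 → 2.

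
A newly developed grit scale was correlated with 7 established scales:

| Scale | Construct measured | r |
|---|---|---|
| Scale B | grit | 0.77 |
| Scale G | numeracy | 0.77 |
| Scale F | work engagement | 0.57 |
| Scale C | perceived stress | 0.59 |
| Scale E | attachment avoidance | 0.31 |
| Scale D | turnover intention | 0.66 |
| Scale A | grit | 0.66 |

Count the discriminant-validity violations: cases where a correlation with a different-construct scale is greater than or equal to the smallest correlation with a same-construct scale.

Convergent (same construct = grit): Scale B, Scale A.
Smallest convergent = 0.66. Discriminant values: 0.77, 0.57, 0.59, 0.31, 0.66; count ≥ 0.66 → 2.

2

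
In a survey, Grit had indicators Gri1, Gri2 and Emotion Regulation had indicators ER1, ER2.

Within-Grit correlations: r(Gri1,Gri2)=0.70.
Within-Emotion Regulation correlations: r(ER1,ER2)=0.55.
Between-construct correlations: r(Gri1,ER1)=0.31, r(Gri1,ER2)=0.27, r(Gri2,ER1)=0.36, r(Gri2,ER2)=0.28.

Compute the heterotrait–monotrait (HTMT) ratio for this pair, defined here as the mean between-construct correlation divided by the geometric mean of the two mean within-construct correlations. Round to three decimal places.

Mean heterotrait r = 1.22/4 = 0.3050.
Mean within-Gri = 0.70/1 = 0.7000; mean within-ER = 0.55/1 = 0.5500.
Geometric mean = √(0.7000 × 0.5500) = 0.6205.
HTMT = 0.3050 / 0.6205 = 0.492.

0.492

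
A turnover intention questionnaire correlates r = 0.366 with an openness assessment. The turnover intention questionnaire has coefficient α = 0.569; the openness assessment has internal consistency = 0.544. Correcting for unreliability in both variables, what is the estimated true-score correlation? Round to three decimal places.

0.658

r_true = r_obs / √(r_xx · r_yy) = 0.366 / √(0.569 × 0.544) = 0.366 / √0.309536 = 0.366 / 0.5564 ≈ 0.658.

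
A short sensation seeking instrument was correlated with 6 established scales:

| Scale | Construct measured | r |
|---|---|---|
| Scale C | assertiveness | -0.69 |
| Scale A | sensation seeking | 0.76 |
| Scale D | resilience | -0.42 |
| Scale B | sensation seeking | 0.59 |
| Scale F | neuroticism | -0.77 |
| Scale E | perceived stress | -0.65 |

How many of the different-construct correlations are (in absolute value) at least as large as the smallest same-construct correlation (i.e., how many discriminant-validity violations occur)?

Convergent (same construct = sensation seeking): Scale A, Scale B.
Smallest convergent = 0.59. Discriminant |r|: 0.69, 0.42, 0.77, 0.65; count ≥ 0.59 → 3.

3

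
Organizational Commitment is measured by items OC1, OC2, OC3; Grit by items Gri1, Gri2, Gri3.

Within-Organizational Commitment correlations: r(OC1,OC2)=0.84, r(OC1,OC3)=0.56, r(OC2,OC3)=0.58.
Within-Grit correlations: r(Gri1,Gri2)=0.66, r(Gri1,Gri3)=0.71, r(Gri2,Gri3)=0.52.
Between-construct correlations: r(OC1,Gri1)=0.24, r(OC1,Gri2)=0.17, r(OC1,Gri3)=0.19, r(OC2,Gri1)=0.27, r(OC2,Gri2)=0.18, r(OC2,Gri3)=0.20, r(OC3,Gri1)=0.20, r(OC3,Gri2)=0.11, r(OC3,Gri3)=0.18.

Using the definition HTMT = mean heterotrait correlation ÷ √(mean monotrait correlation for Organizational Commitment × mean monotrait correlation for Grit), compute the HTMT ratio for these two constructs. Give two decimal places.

0.30

Mean heterotrait r = 1.74/9 = 0.1933.
Mean within-OC = 1.98/3 = 0.6600; mean within-Gri = 1.89/3 = 0.6300.
Geometric mean = √(0.6600 × 0.6300) = 0.6448.
HTMT = 0.1933 / 0.6448 = 0.30.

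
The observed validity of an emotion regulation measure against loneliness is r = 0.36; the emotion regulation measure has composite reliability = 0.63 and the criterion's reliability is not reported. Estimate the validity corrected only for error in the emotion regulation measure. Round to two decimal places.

Single correction: r_c = r_obs / √r_xx = 0.36 / √0.63 = 0.36 / 0.7937 ≈ 0.45.

0.45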